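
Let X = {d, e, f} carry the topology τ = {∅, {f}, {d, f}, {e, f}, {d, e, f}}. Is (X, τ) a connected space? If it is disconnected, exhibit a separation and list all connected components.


(X, τ) is connected.

Find clopen sets (U ∈ τ with X ∖ U ∈ τ):
  U = ∅, X ∖ U = {d, e, f} — both open, so U is clopen.
  U = {d, e, f}, X ∖ U = ∅ — both open, so U is clopen.
Only trivial clopens (∅ and X) exist, so (X, τ) is connected.
Compute connected components by grouping points that agree on all clopens:
  component: {d, e, f}


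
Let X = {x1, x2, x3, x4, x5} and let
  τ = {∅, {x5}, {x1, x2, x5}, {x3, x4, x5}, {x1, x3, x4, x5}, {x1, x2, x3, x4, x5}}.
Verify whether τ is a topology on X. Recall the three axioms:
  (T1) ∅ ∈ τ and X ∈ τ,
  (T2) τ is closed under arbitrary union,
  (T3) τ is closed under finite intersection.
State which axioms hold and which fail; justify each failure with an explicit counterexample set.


τ is NOT a topology on X.

Axiom (T1): ∅ ∈ τ? Yes; X ∈ τ? Yes.
Axiom (T2/T3): check pairwise unions and intersections of members of τ.
Counterexample for (T3): {x1, x2, x5} ∩ {x1, x3, x4, x5} = {x1, x5} ∉ τ. Therefore τ is NOT a topology.


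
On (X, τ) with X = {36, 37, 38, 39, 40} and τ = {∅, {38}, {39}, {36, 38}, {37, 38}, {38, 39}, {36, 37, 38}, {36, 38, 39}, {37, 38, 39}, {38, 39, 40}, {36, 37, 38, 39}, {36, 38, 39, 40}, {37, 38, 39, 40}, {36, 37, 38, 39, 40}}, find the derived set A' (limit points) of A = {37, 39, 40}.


A' = {40}

For each x ∈ X, list the open sets U ∈ τ with x ∈ U, then check whether U ∩ (A ∖ {x}) ≠ ∅ for every such U.
  x = 36: open {36, 38} ∋ x has {36, 38} ∩ (A ∖ {36}) = ∅, so x is NOT a limit point.
  x = 37: open {37, 38} ∋ x has {37, 38} ∩ (A ∖ {37}) = ∅, so x is NOT a limit point.
  x = 38: open {38} ∋ x has {38} ∩ (A ∖ {38}) = ∅, so x is NOT a limit point.
  x = 39: open {39} ∋ x has {39} ∩ (A ∖ {39}) = ∅, so x is NOT a limit point.
  x = 40: opens ∋ x are {38, 39, 40}, {36, 38, 39, 40}, {37, 38, 39, 40}, {36, 37, 38, 39, 40}; each meets A ∖ {40}, so x IS a limit point.
Collecting: A' = {40}.


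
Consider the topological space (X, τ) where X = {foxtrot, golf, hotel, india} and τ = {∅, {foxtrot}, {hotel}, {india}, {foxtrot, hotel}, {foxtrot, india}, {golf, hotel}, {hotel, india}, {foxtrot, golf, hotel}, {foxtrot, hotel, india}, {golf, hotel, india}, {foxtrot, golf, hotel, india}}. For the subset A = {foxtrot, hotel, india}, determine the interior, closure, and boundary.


int(A) = {foxtrot, hotel, india}, cl(A) = {foxtrot, golf, hotel, india}, ∂A = {golf}.

Closed sets in (X, τ) are complements of opens:
  closed(X, τ) = {∅, {foxtrot}, {golf}, {india}, {foxtrot, golf}, {foxtrot, india}, {golf, hotel}, {golf, india}, {foxtrot, golf, hotel}, {foxtrot, golf, india}, {golf, hotel, india}, {foxtrot, golf, hotel, india}}.
int(A) = ⋃ {U ∈ τ : U ⊆ A}. Opens contained in A: ∅, {foxtrot}, {hotel}, {india}, {foxtrot, hotel}, {foxtrot, india}, {hotel, india}, {foxtrot, hotel, india}.
Taking the union of these: int(A) = {foxtrot, hotel, india}.
cl(A) = ⋂ {C closed : A ⊆ C}. Closed sets containing A: {foxtrot, golf, hotel, india}.
Intersecting these: cl(A) = {foxtrot, golf, hotel, india}.
∂A = cl(A) ∖ int(A) = {foxtrot, golf, hotel, india} ∖ {foxtrot, hotel, india} = {golf}.


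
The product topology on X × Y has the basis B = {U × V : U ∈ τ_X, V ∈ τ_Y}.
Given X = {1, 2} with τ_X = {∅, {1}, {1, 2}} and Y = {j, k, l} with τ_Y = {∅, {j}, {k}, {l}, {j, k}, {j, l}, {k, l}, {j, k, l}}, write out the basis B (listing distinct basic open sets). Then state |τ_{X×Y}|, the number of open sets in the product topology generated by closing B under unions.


Basis B = {∅ × ∅, {1} × {j}, {1} × {k}, {1} × {l}, {1} × {j, k}, {1} × {j, l}, {1, 2} × {j}, {1} × {k, l}, {1, 2} × {k}, {1, 2} × {l}, {1} × {j, k, l}, {1, 2} × {j, k}, {1, 2} × {j, l}, {1, 2} × {k, l}, {1, 2} × {j, k, l}}; |τ_{X×Y}| = 27.

Enumerate products U × V with U ∈ τ_X, V ∈ τ_Y (deduplicated):
  ∅ × ∅ = {} (∅)
  {1} × {j} = {(1,j)}
  {1} × {k} = {(1,k)}
  {1} × {l} = {(1,l)}
  {1} × {j, k} = {(1,j), (1,k)}
  {1} × {j, l} = {(1,j), (1,l)}
  {1, 2} × {j} = {(1,j), (2,j)}
  {1} × {k, l} = {(1,k), (1,l)}
  {1, 2} × {k} = {(1,k), (2,k)}
  {1, 2} × {l} = {(1,l), (2,l)}
  {1} × {j, k, l} = {(1,j), (1,k), (1,l)}
  {1, 2} × {j, k} = {(1,j), (1,k), (2,j), (2,k)}
  {1, 2} × {j, l} = {(1,j), (1,l), (2,j), (2,l)}
  {1, 2} × {k, l} = {(1,k), (1,l), (2,k), (2,l)}
  {1, 2} × {j, k, l} = {(1,j), (1,k), (1,l), (2,j), (2,k), (2,l)}
These 15 distinct sets form the basis B.
Close under arbitrary unions to get τ_{X×Y}; counting gives |τ_{X×Y}| = 27.


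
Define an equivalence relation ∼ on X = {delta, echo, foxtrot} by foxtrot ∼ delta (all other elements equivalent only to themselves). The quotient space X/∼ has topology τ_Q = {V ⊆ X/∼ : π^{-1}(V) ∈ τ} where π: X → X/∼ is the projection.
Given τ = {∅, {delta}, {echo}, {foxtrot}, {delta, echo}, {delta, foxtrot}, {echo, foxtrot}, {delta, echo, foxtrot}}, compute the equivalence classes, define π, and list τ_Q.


X/∼ = {[delta=foxtrot], [echo]}; |τ_Q| = 4.

Equivalence classes: [delta=foxtrot], [echo].
Quotient map π: X → X/∼ sends delta ↦ [delta=foxtrot], echo ↦ [echo], foxtrot ↦ [delta=foxtrot].
For each subset V ⊆ X/∼, compute π^{-1}(V) ⊆ X and check whether π^{-1}(V) ∈ τ. V is open in τ_Q iff π^{-1}(V) ∈ τ.
  V = {}: π^{-1}(V) = ∅ ∈ τ ✓.
  V = {[delta=foxtrot]}: π^{-1}(V) = {delta, foxtrot} ∈ τ ✓.
  V = {[echo]}: π^{-1}(V) = {echo} ∈ τ ✓.
  V = {[delta=foxtrot], [echo]}: π^{-1}(V) = {delta, echo, foxtrot} ∈ τ ✓.
Open sets in the quotient: τ_Q = {{}, {[delta=foxtrot]}, {[echo]}, {[delta=foxtrot], [echo]}} (4 elements).


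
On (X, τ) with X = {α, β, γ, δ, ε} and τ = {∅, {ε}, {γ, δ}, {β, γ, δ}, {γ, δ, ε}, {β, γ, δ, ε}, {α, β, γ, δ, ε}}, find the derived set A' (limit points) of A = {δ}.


A' = {α, β, γ}

For each x ∈ X, list the open sets U ∈ τ with x ∈ U, then check whether U ∩ (A ∖ {x}) ≠ ∅ for every such U.
  x = α: opens ∋ x are {α, β, γ, δ, ε}; each meets A ∖ {α}, so x IS a limit point.
  x = β: opens ∋ x are {β, γ, δ}, {β, γ, δ, ε}, {α, β, γ, δ, ε}; each meets A ∖ {β}, so x IS a limit point.
  x = γ: opens ∋ x are {γ, δ}, {β, γ, δ}, {γ, δ, ε}, {β, γ, δ, ε}, {α, β, γ, δ, ε}; each meets A ∖ {γ}, so x IS a limit point.
  x = δ: open {γ, δ} ∋ x has {γ, δ} ∩ (A ∖ {δ}) = ∅, so x is NOT a limit point.
  x = ε: open {ε} ∋ x has {ε} ∩ (A ∖ {ε}) = ∅, so x is NOT a limit point.
Collecting: A' = {α, β, γ}.


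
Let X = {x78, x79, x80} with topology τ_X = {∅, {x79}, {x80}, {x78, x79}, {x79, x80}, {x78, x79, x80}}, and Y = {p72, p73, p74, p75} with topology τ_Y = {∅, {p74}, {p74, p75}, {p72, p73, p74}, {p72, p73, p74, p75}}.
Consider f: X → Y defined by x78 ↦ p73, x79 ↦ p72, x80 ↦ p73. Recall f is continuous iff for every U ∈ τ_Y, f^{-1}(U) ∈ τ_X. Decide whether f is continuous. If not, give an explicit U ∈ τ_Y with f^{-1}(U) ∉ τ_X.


f IS continuous.

Compute f^{-1}(U) for each U ∈ τ_Y:
  U = ∅: f^{-1}(U) = ∅ ∈ τ_X ✓.
  U = {p74}: f^{-1}(U) = ∅ ∈ τ_X ✓.
  U = {p74, p75}: f^{-1}(U) = ∅ ∈ τ_X ✓.
  U = {p72, p73, p74}: f^{-1}(U) = {x78, x79, x80} ∈ τ_X ✓.
  U = {p72, p73, p74, p75}: f^{-1}(U) = {x78, x79, x80} ∈ τ_X ✓.
Every preimage lies in τ_X, so f IS continuous.


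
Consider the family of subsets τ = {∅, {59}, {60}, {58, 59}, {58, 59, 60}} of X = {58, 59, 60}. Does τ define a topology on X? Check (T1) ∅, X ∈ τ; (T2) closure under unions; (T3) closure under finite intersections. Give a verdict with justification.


τ is NOT a topology on X.

Axiom (T1): ∅ ∈ τ? Yes; X ∈ τ? Yes.
Axiom (T2/T3): check pairwise unions and intersections of members of τ.
Counterexample for (T2): {59} ∪ {60} = {59, 60} ∉ τ. Therefore τ is NOT a topology.


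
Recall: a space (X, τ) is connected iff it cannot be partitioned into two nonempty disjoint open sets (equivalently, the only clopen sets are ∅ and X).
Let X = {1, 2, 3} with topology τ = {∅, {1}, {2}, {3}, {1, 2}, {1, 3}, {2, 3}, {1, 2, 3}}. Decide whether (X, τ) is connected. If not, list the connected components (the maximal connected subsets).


(X, τ) is disconnected; components = [{1}, {2}, {3}].

Find clopen sets (U ∈ τ with X ∖ U ∈ τ):
  U = ∅, X ∖ U = {1, 2, 3} — both open, so U is clopen.
  U = {1}, X ∖ U = {2, 3} — both open, so U is clopen.
  U = {2}, X ∖ U = {1, 3} — both open, so U is clopen.
  U = {3}, X ∖ U = {1, 2} — both open, so U is clopen.
  U = {1, 2}, X ∖ U = {3} — both open, so U is clopen.
  U = {1, 3}, X ∖ U = {2} — both open, so U is clopen.
  U = {2, 3}, X ∖ U = {1} — both open, so U is clopen.
  U = {1, 2, 3}, X ∖ U = ∅ — both open, so U is clopen.
Nontrivial clopen(s) exist: e.g. {2}. So (X, τ) is disconnected.
Compute connected components by grouping points that agree on all clopens:
  component: {1}
  component: {2}
  component: {3}


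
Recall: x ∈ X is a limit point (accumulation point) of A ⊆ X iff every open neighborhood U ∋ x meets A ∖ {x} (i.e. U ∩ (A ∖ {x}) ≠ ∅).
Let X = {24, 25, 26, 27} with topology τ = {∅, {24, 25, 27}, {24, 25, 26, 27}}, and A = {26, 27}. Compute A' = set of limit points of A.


A' = {24, 25, 26}

For each x ∈ X, list the open sets U ∈ τ with x ∈ U, then check whether U ∩ (A ∖ {x}) ≠ ∅ for every such U.
  x = 24: opens ∋ x are {24, 25, 27}, {24, 25, 26, 27}; each meets A ∖ {24}, so x IS a limit point.
  x = 25: opens ∋ x are {24, 25, 27}, {24, 25, 26, 27}; each meets A ∖ {25}, so x IS a limit point.
  x = 26: opens ∋ x are {24, 25, 26, 27}; each meets A ∖ {26}, so x IS a limit point.
  x = 27: open {24, 25, 27} ∋ x has {24, 25, 27} ∩ (A ∖ {27}) = ∅, so x is NOT a limit point.
Collecting: A' = {24, 25, 26}.


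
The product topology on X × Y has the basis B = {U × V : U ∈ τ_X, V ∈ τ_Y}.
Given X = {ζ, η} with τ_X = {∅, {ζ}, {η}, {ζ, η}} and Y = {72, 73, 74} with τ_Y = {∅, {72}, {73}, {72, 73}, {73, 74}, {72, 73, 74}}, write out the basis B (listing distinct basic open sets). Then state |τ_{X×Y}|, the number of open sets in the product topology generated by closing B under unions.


Basis B = {∅ × ∅, {ζ} × {72}, {ζ} × {73}, {η} × {72}, {η} × {73}, {ζ} × {72, 73}, {ζ, η} × {72}, {ζ} × {73, 74}, {ζ, η} × {73}, {η} × {72, 73}, {η} × {73, 74}, {ζ} × {72, 73, 74}, {η} × {72, 73, 74}, {ζ, η} × {72, 73}, {ζ, η} × {73, 74}, {ζ, η} × {72, 73, 74}}; |τ_{X×Y}| = 36.

Enumerate products U × V with U ∈ τ_X, V ∈ τ_Y (deduplicated):
  ∅ × ∅ = {} (∅)
  {ζ} × {72} = {(ζ,72)}
  {ζ} × {73} = {(ζ,73)}
  {η} × {72} = {(η,72)}
  {η} × {73} = {(η,73)}
  {ζ} × {72, 73} = {(ζ,72), (ζ,73)}
  {ζ, η} × {72} = {(ζ,72), (η,72)}
  {ζ} × {73, 74} = {(ζ,73), (ζ,74)}
  {ζ, η} × {73} = {(ζ,73), (η,73)}
  {η} × {72, 73} = {(η,72), (η,73)}
  {η} × {73, 74} = {(η,73), (η,74)}
  {ζ} × {72, 73, 74} = {(ζ,72), (ζ,73), (ζ,74)}
  {η} × {72, 73, 74} = {(η,72), (η,73), (η,74)}
  {ζ, η} × {72, 73} = {(ζ,72), (ζ,73), (η,72), (η,73)}
  {ζ, η} × {73, 74} = {(ζ,73), (ζ,74), (η,73), (η,74)}
  {ζ, η} × {72, 73, 74} = {(ζ,72), (ζ,73), (ζ,74), (η,72), (η,73), (η,74)}
These 16 distinct sets form the basis B.
Close under arbitrary unions to get τ_{X×Y}; counting gives |τ_{X×Y}| = 36.


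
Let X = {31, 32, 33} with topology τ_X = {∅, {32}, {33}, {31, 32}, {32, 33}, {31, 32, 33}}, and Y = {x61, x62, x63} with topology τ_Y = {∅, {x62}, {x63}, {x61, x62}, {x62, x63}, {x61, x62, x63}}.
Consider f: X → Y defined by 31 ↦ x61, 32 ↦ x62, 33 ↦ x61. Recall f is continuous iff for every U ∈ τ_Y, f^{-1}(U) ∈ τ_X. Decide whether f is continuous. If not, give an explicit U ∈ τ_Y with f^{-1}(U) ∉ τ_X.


f IS continuous.

Compute f^{-1}(U) for each U ∈ τ_Y:
  U = ∅: f^{-1}(U) = ∅ ∈ τ_X ✓.
  U = {x62}: f^{-1}(U) = {32} ∈ τ_X ✓.
  U = {x63}: f^{-1}(U) = ∅ ∈ τ_X ✓.
  U = {x61, x62}: f^{-1}(U) = {31, 32, 33} ∈ τ_X ✓.
  U = {x62, x63}: f^{-1}(U) = {32} ∈ τ_X ✓.
  U = {x61, x62, x63}: f^{-1}(U) = {31, 32, 33} ∈ τ_X ✓.
Every preimage lies in τ_X, so f IS continuous.


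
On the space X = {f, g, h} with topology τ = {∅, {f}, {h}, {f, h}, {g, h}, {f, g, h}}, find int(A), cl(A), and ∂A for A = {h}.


int(A) = {h}, cl(A) = {g, h}, ∂A = {g}.

Closed sets in (X, τ) are complements of opens:
  closed(X, τ) = {∅, {f}, {g}, {f, g}, {g, h}, {f, g, h}}.
int(A) = ⋃ {U ∈ τ : U ⊆ A}. Opens contained in A: ∅, {h}.
Taking the union of these: int(A) = {h}.
cl(A) = ⋂ {C closed : A ⊆ C}. Closed sets containing A: {g, h}, {f, g, h}.
Intersecting these: cl(A) = {g, h}.
∂A = cl(A) ∖ int(A) = {g, h} ∖ {h} = {g}.


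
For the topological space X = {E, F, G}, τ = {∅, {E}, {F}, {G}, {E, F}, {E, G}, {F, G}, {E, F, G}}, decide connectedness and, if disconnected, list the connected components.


(X, τ) is disconnected; components = [{E}, {F}, {G}].

Find clopen sets (U ∈ τ with X ∖ U ∈ τ):
  U = ∅, X ∖ U = {E, F, G} — both open, so U is clopen.
  U = {E}, X ∖ U = {F, G} — both open, so U is clopen.
  U = {F}, X ∖ U = {E, G} — both open, so U is clopen.
  U = {G}, X ∖ U = {E, F} — both open, so U is clopen.
  U = {E, F}, X ∖ U = {G} — both open, so U is clopen.
  U = {E, G}, X ∖ U = {F} — both open, so U is clopen.
  U = {F, G}, X ∖ U = {E} — both open, so U is clopen.
  U = {E, F, G}, X ∖ U = ∅ — both open, so U is clopen.
Nontrivial clopen(s) exist: e.g. {F}. So (X, τ) is disconnected.
Compute connected components by grouping points that agree on all clopens:
  component: {E}
  component: {F}
  component: {G}


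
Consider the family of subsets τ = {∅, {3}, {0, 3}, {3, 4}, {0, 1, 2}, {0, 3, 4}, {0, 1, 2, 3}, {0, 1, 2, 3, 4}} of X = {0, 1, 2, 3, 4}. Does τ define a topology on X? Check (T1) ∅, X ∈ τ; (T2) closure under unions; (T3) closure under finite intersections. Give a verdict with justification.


τ is NOT a topology on X.

Axiom (T1): ∅ ∈ τ? Yes; X ∈ τ? Yes.
Axiom (T2/T3): check pairwise unions and intersections of members of τ.
Counterexample for (T3): {0, 3} ∩ {0, 1, 2} = {0} ∉ τ. Therefore τ is NOT a topology.


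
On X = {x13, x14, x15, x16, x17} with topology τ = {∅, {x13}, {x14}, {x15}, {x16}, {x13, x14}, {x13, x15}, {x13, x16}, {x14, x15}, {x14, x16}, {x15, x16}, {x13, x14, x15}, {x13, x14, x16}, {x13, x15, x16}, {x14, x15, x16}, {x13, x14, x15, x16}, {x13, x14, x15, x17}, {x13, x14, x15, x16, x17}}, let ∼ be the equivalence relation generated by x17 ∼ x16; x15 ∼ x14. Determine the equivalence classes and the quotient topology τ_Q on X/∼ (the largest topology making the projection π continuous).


X/∼ = {[x13], [x14=x15], [x16=x17]}; |τ_Q| = 5.

Equivalence classes: [x13], [x14=x15], [x16=x17].
Quotient map π: X → X/∼ sends x13 ↦ [x13], x14 ↦ [x14=x15], x15 ↦ [x14=x15], x16 ↦ [x16=x17], x17 ↦ [x16=x17].
For each subset V ⊆ X/∼, compute π^{-1}(V) ⊆ X and check whether π^{-1}(V) ∈ τ. V is open in τ_Q iff π^{-1}(V) ∈ τ.
  V = {}: π^{-1}(V) = ∅ ∈ τ ✓.
  V = {[x13]}: π^{-1}(V) = {x13} ∈ τ ✓.
  V = {[x14=x15]}: π^{-1}(V) = {x14, x15} ∈ τ ✓.
  V = {[x13], [x14=x15]}: π^{-1}(V) = {x13, x14, x15} ∈ τ ✓.
  V = {[x16=x17]}: π^{-1}(V) = {x16, x17} ∉ τ ✗.
  V = {[x13], [x16=x17]}: π^{-1}(V) = {x13, x16, x17} ∉ τ ✗.
  V = {[x14=x15], [x16=x17]}: π^{-1}(V) = {x14, x15, x16, x17} ∉ τ ✗.
  V = {[x13], [x14=x15], [x16=x17]}: π^{-1}(V) = {x13, x14, x15, x16, x17} ∈ τ ✓.
Open sets in the quotient: τ_Q = {{}, {[x13]}, {[x14=x15]}, {[x13], [x14=x15]}, {[x13], [x14=x15], [x16=x17]}} (5 elements).


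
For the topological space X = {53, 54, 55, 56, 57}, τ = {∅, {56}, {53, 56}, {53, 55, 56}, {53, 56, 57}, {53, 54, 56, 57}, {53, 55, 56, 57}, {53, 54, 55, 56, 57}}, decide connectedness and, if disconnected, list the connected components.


(X, τ) is connected.

Find clopen sets (U ∈ τ with X ∖ U ∈ τ):
  U = ∅, X ∖ U = {53, 54, 55, 56, 57} — both open, so U is clopen.
  U = {53, 54, 55, 56, 57}, X ∖ U = ∅ — both open, so U is clopen.
Only trivial clopens (∅ and X) exist, so (X, τ) is connected.
Compute connected components by grouping points that agree on all clopens:
  component: {53, 54, 55, 56, 57}


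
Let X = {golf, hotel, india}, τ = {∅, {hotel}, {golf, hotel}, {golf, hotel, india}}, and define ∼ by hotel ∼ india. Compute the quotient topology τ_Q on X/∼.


X/∼ = {[golf], [hotel=india]}; |τ_Q| = 2.

Equivalence classes: [golf], [hotel=india].
Quotient map π: X → X/∼ sends golf ↦ [golf], hotel ↦ [hotel=india], india ↦ [hotel=india].
For each subset V ⊆ X/∼, compute π^{-1}(V) ⊆ X and check whether π^{-1}(V) ∈ τ. V is open in τ_Q iff π^{-1}(V) ∈ τ.
  V = {}: π^{-1}(V) = ∅ ∈ τ ✓.
  V = {[golf]}: π^{-1}(V) = {golf} ∉ τ ✗.
  V = {[hotel=india]}: π^{-1}(V) = {hotel, india} ∉ τ ✗.
  V = {[golf], [hotel=india]}: π^{-1}(V) = {golf, hotel, india} ∈ τ ✓.
Open sets in the quotient: τ_Q = {{}, {[golf], [hotel=india]}} (2 elements).


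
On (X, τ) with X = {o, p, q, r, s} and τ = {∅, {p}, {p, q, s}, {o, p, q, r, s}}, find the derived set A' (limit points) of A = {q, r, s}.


A' = {o, q, r, s}

For each x ∈ X, list the open sets U ∈ τ with x ∈ U, then check whether U ∩ (A ∖ {x}) ≠ ∅ for every such U.
  x = o: opens ∋ x are {o, p, q, r, s}; each meets A ∖ {o}, so x IS a limit point.
  x = p: open {p} ∋ x has {p} ∩ (A ∖ {p}) = ∅, so x is NOT a limit point.
  x = q: opens ∋ x are {p, q, s}, {o, p, q, r, s}; each meets A ∖ {q}, so x IS a limit point.
  x = r: opens ∋ x are {o, p, q, r, s}; each meets A ∖ {r}, so x IS a limit point.
  x = s: opens ∋ x are {p, q, s}, {o, p, q, r, s}; each meets A ∖ {s}, so x IS a limit point.
Collecting: A' = {o, q, r, s}.


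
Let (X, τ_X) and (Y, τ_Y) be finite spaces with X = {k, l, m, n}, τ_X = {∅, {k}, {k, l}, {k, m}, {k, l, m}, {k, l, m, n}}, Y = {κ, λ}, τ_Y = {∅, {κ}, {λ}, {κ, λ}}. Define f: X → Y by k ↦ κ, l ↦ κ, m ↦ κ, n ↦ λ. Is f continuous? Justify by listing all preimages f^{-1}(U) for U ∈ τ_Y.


f is NOT continuous.

Compute f^{-1}(U) for each U ∈ τ_Y:
  U = ∅: f^{-1}(U) = ∅ ∈ τ_X ✓.
  U = {κ}: f^{-1}(U) = {k, l, m} ∈ τ_X ✓.
  U = {λ}: f^{-1}(U) = {n} ∉ τ_X ✗.
  U = {κ, λ}: f^{-1}(U) = {k, l, m, n} ∈ τ_X ✓.
Found U = {λ} with f^{-1}(U) = {n} not in τ_X. Therefore f is NOT continuous.


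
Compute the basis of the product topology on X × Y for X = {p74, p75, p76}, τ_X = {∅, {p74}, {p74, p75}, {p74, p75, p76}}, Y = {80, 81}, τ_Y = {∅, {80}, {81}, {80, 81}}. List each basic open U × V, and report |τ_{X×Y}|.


Basis B = {∅ × ∅, {p74} × {80}, {p74} × {81}, {p74} × {80, 81}, {p74, p75} × {80}, {p74, p75} × {81}, {p74, p75, p76} × {80}, {p74, p75, p76} × {81}, {p74, p75} × {80, 81}, {p74, p75, p76} × {80, 81}}; |τ_{X×Y}| = 16.

Enumerate products U × V with U ∈ τ_X, V ∈ τ_Y (deduplicated):
  ∅ × ∅ = {} (∅)
  {p74} × {80} = {(p74,80)}
  {p74} × {81} = {(p74,81)}
  {p74} × {80, 81} = {(p74,80), (p74,81)}
  {p74, p75} × {80} = {(p74,80), (p75,80)}
  {p74, p75} × {81} = {(p74,81), (p75,81)}
  {p74, p75, p76} × {80} = {(p74,80), (p75,80), (p76,80)}
  {p74, p75, p76} × {81} = {(p74,81), (p75,81), (p76,81)}
  {p74, p75} × {80, 81} = {(p74,80), (p74,81), (p75,80), (p75,81)}
  {p74, p75, p76} × {80, 81} = {(p74,80), (p74,81), (p75,80), (p75,81), (p76,80), (p76,81)}
These 10 distinct sets form the basis B.
Close under arbitrary unions to get τ_{X×Y}; counting gives |τ_{X×Y}| = 16.


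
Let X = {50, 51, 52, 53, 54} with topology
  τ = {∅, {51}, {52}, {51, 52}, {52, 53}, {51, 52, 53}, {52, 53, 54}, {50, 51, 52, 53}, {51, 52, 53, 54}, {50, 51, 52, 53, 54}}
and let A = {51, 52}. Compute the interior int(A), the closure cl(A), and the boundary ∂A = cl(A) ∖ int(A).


int(A) = {51, 52}, cl(A) = {50, 51, 52, 53, 54}, ∂A = {50, 53, 54}.

Closed sets in (X, τ) are complements of opens:
  closed(X, τ) = {∅, {50}, {54}, {50, 51}, {50, 54}, {50, 51, 54}, {50, 53, 54}, {50, 51, 53, 54}, {50, 52, 53, 54}, {50, 51, 52, 53, 54}}.
int(A) = ⋃ {U ∈ τ : U ⊆ A}. Opens contained in A: ∅, {51}, {52}, {51, 52}.
Taking the union of these: int(A) = {51, 52}.
cl(A) = ⋂ {C closed : A ⊆ C}. Closed sets containing A: {50, 51, 52, 53, 54}.
Intersecting these: cl(A) = {50, 51, 52, 53, 54}.
∂A = cl(A) ∖ int(A) = {50, 51, 52, 53, 54} ∖ {51, 52} = {50, 53, 54}.


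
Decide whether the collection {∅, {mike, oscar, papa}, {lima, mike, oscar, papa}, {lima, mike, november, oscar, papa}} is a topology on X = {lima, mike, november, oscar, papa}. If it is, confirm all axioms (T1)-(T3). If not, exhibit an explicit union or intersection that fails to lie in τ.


τ IS a topology on X.

Axiom (T1): ∅ ∈ τ? Yes; X ∈ τ? Yes.
Axiom (T2/T3): check pairwise unions and intersections of members of τ.
All pairwise intersections and unions checked — each lies in τ. Therefore τ satisfies (T1), (T2), (T3): it IS a topology on X.


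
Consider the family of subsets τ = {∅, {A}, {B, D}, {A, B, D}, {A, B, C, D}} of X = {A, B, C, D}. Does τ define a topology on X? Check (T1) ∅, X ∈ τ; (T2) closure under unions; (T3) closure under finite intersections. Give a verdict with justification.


τ IS a topology on X.

Axiom (T1): ∅ ∈ τ? Yes; X ∈ τ? Yes.
Axiom (T2/T3): check pairwise unions and intersections of members of τ.
All pairwise intersections and unions checked — each lies in τ. Therefore τ satisfies (T1), (T2), (T3): it IS a topology on X.


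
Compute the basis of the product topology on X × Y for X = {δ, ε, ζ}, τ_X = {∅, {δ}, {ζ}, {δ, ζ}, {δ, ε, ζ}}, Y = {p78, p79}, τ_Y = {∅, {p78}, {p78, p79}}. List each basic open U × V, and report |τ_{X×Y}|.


Basis B = {∅ × ∅, {δ} × {p78}, {ζ} × {p78}, {δ} × {p78, p79}, {δ, ζ} × {p78}, {ζ} × {p78, p79}, {δ, ε, ζ} × {p78}, {δ, ζ} × {p78, p79}, {δ, ε, ζ} × {p78, p79}}; |τ_{X×Y}| = 14.

Enumerate products U × V with U ∈ τ_X, V ∈ τ_Y (deduplicated):
  ∅ × ∅ = {} (∅)
  {δ} × {p78} = {(δ,p78)}
  {ζ} × {p78} = {(ζ,p78)}
  {δ} × {p78, p79} = {(δ,p78), (δ,p79)}
  {δ, ζ} × {p78} = {(δ,p78), (ζ,p78)}
  {ζ} × {p78, p79} = {(ζ,p78), (ζ,p79)}
  {δ, ε, ζ} × {p78} = {(δ,p78), (ε,p78), (ζ,p78)}
  {δ, ζ} × {p78, p79} = {(δ,p78), (δ,p79), (ζ,p78), (ζ,p79)}
  {δ, ε, ζ} × {p78, p79} = {(δ,p78), (δ,p79), (ε,p78), (ε,p79), (ζ,p78), (ζ,p79)}
These 9 distinct sets form the basis B.
Close under arbitrary unions to get τ_{X×Y}; counting gives |τ_{X×Y}| = 14.


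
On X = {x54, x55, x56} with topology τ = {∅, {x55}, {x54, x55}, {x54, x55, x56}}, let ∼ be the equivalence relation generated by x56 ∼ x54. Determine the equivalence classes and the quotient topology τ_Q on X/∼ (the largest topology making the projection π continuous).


X/∼ = {[x54=x56], [x55]}; |τ_Q| = 3.

Equivalence classes: [x54=x56], [x55].
Quotient map π: X → X/∼ sends x54 ↦ [x54=x56], x55 ↦ [x55], x56 ↦ [x54=x56].
For each subset V ⊆ X/∼, compute π^{-1}(V) ⊆ X and check whether π^{-1}(V) ∈ τ. V is open in τ_Q iff π^{-1}(V) ∈ τ.
  V = {}: π^{-1}(V) = ∅ ∈ τ ✓.
  V = {[x54=x56]}: π^{-1}(V) = {x54, x56} ∉ τ ✗.
  V = {[x55]}: π^{-1}(V) = {x55} ∈ τ ✓.
  V = {[x54=x56], [x55]}: π^{-1}(V) = {x54, x55, x56} ∈ τ ✓.
Open sets in the quotient: τ_Q = {{}, {[x55]}, {[x54=x56], [x55]}} (3 elements).


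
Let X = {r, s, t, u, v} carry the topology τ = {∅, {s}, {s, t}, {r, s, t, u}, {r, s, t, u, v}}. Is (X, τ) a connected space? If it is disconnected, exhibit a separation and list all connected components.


(X, τ) is connected.

Find clopen sets (U ∈ τ with X ∖ U ∈ τ):
  U = ∅, X ∖ U = {r, s, t, u, v} — both open, so U is clopen.
  U = {r, s, t, u, v}, X ∖ U = ∅ — both open, so U is clopen.
Only trivial clopens (∅ and X) exist, so (X, τ) is connected.
Compute connected components by grouping points that agree on all clopens:
  component: {r, s, t, u, v}


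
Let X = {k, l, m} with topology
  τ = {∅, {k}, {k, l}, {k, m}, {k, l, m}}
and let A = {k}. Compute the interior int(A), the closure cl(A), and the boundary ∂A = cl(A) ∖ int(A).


int(A) = {k}, cl(A) = {k, l, m}, ∂A = {l, m}.

Closed sets in (X, τ) are complements of opens:
  closed(X, τ) = {∅, {l}, {m}, {l, m}, {k, l, m}}.
int(A) = ⋃ {U ∈ τ : U ⊆ A}. Opens contained in A: ∅, {k}.
Taking the union of these: int(A) = {k}.
cl(A) = ⋂ {C closed : A ⊆ C}. Closed sets containing A: {k, l, m}.
Intersecting these: cl(A) = {k, l, m}.
∂A = cl(A) ∖ int(A) = {k, l, m} ∖ {k} = {l, m}.


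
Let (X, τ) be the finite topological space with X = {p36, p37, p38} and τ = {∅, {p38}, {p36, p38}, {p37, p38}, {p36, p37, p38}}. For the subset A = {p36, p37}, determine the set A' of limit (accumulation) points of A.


A' = ∅

For each x ∈ X, list the open sets U ∈ τ with x ∈ U, then check whether U ∩ (A ∖ {x}) ≠ ∅ for every such U.
  x = p36: open {p36, p38} ∋ x has {p36, p38} ∩ (A ∖ {p36}) = ∅, so x is NOT a limit point.
  x = p37: open {p37, p38} ∋ x has {p37, p38} ∩ (A ∖ {p37}) = ∅, so x is NOT a limit point.
  x = p38: open {p38} ∋ x has {p38} ∩ (A ∖ {p38}) = ∅, so x is NOT a limit point.
Collecting: A' = ∅.


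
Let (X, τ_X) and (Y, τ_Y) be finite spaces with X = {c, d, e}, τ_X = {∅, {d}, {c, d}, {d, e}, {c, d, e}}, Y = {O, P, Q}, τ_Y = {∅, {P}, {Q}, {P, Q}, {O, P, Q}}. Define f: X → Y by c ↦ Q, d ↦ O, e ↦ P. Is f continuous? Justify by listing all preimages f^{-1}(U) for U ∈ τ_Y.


f is NOT continuous.

Compute f^{-1}(U) for each U ∈ τ_Y:
  U = ∅: f^{-1}(U) = ∅ ∈ τ_X ✓.
  U = {P}: f^{-1}(U) = {e} ∉ τ_X ✗.
  U = {Q}: f^{-1}(U) = {c} ∉ τ_X ✗.
  U = {P, Q}: f^{-1}(U) = {c, e} ∉ τ_X ✗.
  U = {O, P, Q}: f^{-1}(U) = {c, d, e} ∈ τ_X ✓.
Found U = {P} with f^{-1}(U) = {e} not in τ_X. Therefore f is NOT continuous.


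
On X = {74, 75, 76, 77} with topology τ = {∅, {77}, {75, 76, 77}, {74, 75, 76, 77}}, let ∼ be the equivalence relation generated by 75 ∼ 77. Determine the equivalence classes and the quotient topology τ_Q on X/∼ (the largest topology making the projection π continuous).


X/∼ = {[74], [75=77], [76]}; |τ_Q| = 3.

Equivalence classes: [74], [75=77], [76].
Quotient map π: X → X/∼ sends 74 ↦ [74], 75 ↦ [75=77], 76 ↦ [76], 77 ↦ [75=77].
For each subset V ⊆ X/∼, compute π^{-1}(V) ⊆ X and check whether π^{-1}(V) ∈ τ. V is open in τ_Q iff π^{-1}(V) ∈ τ.
  V = {}: π^{-1}(V) = ∅ ∈ τ ✓.
  V = {[74]}: π^{-1}(V) = {74} ∉ τ ✗.
  V = {[75=77]}: π^{-1}(V) = {75, 77} ∉ τ ✗.
  V = {[74], [75=77]}: π^{-1}(V) = {74, 75, 77} ∉ τ ✗.
  V = {[76]}: π^{-1}(V) = {76} ∉ τ ✗.
  V = {[74], [76]}: π^{-1}(V) = {74, 76} ∉ τ ✗.
  V = {[75=77], [76]}: π^{-1}(V) = {75, 76, 77} ∈ τ ✓.
  V = {[74], [75=77], [76]}: π^{-1}(V) = {74, 75, 76, 77} ∈ τ ✓.
Open sets in the quotient: τ_Q = {{}, {[75=77], [76]}, {[74], [75=77], [76]}} (3 elements).


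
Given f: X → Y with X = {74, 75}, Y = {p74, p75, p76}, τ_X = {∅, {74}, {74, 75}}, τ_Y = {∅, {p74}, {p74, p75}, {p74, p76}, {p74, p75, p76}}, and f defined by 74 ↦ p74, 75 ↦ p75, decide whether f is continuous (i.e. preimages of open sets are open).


f IS continuous.

Compute f^{-1}(U) for each U ∈ τ_Y:
  U = ∅: f^{-1}(U) = ∅ ∈ τ_X ✓.
  U = {p74}: f^{-1}(U) = {74} ∈ τ_X ✓.
  U = {p74, p75}: f^{-1}(U) = {74, 75} ∈ τ_X ✓.
  U = {p74, p76}: f^{-1}(U) = {74} ∈ τ_X ✓.
  U = {p74, p75, p76}: f^{-1}(U) = {74, 75} ∈ τ_X ✓.
Every preimage lies in τ_X, so f IS continuous.


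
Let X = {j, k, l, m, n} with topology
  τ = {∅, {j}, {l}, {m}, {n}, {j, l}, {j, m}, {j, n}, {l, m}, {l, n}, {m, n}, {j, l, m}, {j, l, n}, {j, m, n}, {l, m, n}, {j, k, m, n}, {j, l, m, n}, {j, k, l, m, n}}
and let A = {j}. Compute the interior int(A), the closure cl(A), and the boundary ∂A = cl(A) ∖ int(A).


int(A) = {j}, cl(A) = {j, k}, ∂A = {k}.

Closed sets in (X, τ) are complements of opens:
  closed(X, τ) = {∅, {k}, {l}, {j, k}, {k, l}, {k, m}, {k, n}, {j, k, l}, {j, k, m}, {j, k, n}, {k, l, m}, {k, l, n}, {k, m, n}, {j, k, l, m}, {j, k, l, n}, {j, k, m, n}, {k, l, m, n}, {j, k, l, m, n}}.
int(A) = ⋃ {U ∈ τ : U ⊆ A}. Opens contained in A: ∅, {j}.
Taking the union of these: int(A) = {j}.
cl(A) = ⋂ {C closed : A ⊆ C}. Closed sets containing A: {j, k}, {j, k, l}, {j, k, m}, {j, k, n}, {j, k, l, m}, {j, k, l, n}, {j, k, m, n}, {j, k, l, m, n}.
Intersecting these: cl(A) = {j, k}.
∂A = cl(A) ∖ int(A) = {j, k} ∖ {j} = {k}.


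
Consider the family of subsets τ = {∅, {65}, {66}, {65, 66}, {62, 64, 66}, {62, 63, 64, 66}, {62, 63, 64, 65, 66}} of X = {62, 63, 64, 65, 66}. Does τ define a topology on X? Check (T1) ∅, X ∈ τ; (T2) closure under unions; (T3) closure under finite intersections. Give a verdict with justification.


τ is NOT a topology on X.

Axiom (T1): ∅ ∈ τ? Yes; X ∈ τ? Yes.
Axiom (T2/T3): check pairwise unions and intersections of members of τ.
Counterexample for (T2): {65} ∪ {62, 64, 66} = {62, 64, 65, 66} ∉ τ. Therefore τ is NOT a topology.


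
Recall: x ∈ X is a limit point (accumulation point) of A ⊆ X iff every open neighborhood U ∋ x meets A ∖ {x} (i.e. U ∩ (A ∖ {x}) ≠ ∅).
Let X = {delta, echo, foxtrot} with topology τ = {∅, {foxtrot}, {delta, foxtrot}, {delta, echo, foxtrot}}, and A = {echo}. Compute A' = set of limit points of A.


A' = ∅

For each x ∈ X, list the open sets U ∈ τ with x ∈ U, then check whether U ∩ (A ∖ {x}) ≠ ∅ for every such U.
  x = delta: open {delta, foxtrot} ∋ x has {delta, foxtrot} ∩ (A ∖ {delta}) = ∅, so x is NOT a limit point.
  x = echo: open {delta, echo, foxtrot} ∋ x has {delta, echo, foxtrot} ∩ (A ∖ {echo}) = ∅, so x is NOT a limit point.
  x = foxtrot: open {foxtrot} ∋ x has {foxtrot} ∩ (A ∖ {foxtrot}) = ∅, so x is NOT a limit point.
Collecting: A' = ∅.


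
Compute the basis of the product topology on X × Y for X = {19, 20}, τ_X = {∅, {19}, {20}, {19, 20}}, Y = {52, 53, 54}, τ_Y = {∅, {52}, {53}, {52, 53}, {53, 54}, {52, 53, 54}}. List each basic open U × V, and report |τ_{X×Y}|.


Basis B = {∅ × ∅, {19} × {52}, {19} × {53}, {20} × {52}, {20} × {53}, {19} × {52, 53}, {19, 20} × {52}, {19} × {53, 54}, {19, 20} × {53}, {20} × {52, 53}, {20} × {53, 54}, {19} × {52, 53, 54}, {20} × {52, 53, 54}, {19, 20} × {52, 53}, {19, 20} × {53, 54}, {19, 20} × {52, 53, 54}}; |τ_{X×Y}| = 36.

Enumerate products U × V with U ∈ τ_X, V ∈ τ_Y (deduplicated):
  ∅ × ∅ = {} (∅)
  {19} × {52} = {(19,52)}
  {19} × {53} = {(19,53)}
  {20} × {52} = {(20,52)}
  {20} × {53} = {(20,53)}
  {19} × {52, 53} = {(19,52), (19,53)}
  {19, 20} × {52} = {(19,52), (20,52)}
  {19} × {53, 54} = {(19,53), (19,54)}
  {19, 20} × {53} = {(19,53), (20,53)}
  {20} × {52, 53} = {(20,52), (20,53)}
  {20} × {53, 54} = {(20,53), (20,54)}
  {19} × {52, 53, 54} = {(19,52), (19,53), (19,54)}
  {20} × {52, 53, 54} = {(20,52), (20,53), (20,54)}
  {19, 20} × {52, 53} = {(19,52), (19,53), (20,52), (20,53)}
  {19, 20} × {53, 54} = {(19,53), (19,54), (20,53), (20,54)}
  {19, 20} × {52, 53, 54} = {(19,52), (19,53), (19,54), (20,52), (20,53), (20,54)}
These 16 distinct sets form the basis B.
Close under arbitrary unions to get τ_{X×Y}; counting gives |τ_{X×Y}| = 36.


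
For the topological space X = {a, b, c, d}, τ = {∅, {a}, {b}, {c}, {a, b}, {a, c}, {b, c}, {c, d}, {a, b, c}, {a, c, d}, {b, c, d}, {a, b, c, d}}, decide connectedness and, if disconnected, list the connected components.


(X, τ) is disconnected; components = [{a}, {b}, {c, d}].

Find clopen sets (U ∈ τ with X ∖ U ∈ τ):
  U = ∅, X ∖ U = {a, b, c, d} — both open, so U is clopen.
  U = {a}, X ∖ U = {b, c, d} — both open, so U is clopen.
  U = {b}, X ∖ U = {a, c, d} — both open, so U is clopen.
  U = {a, b}, X ∖ U = {c, d} — both open, so U is clopen.
  U = {c, d}, X ∖ U = {a, b} — both open, so U is clopen.
  U = {a, c, d}, X ∖ U = {b} — both open, so U is clopen.
  U = {b, c, d}, X ∖ U = {a} — both open, so U is clopen.
  U = {a, b, c, d}, X ∖ U = ∅ — both open, so U is clopen.
Nontrivial clopen(s) exist: e.g. {a, b}. So (X, τ) is disconnected.
Compute connected components by grouping points that agree on all clopens:
  component: {a}
  component: {b}
  component: {c, d}


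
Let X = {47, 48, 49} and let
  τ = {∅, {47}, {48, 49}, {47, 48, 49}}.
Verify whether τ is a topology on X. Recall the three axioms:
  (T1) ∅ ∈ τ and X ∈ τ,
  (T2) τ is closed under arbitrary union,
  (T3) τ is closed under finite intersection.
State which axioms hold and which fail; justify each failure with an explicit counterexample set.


τ IS a topology on X.

Axiom (T1): ∅ ∈ τ? Yes; X ∈ τ? Yes.
Axiom (T2/T3): check pairwise unions and intersections of members of τ.
All pairwise intersections and unions checked — each lies in τ. Therefore τ satisfies (T1), (T2), (T3): it IS a topology on X.


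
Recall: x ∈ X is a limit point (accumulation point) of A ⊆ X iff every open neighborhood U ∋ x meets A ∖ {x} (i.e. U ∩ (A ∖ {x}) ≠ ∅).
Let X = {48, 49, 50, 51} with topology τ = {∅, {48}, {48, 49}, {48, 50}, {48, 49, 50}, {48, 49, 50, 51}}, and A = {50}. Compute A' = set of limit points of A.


A' = {51}

For each x ∈ X, list the open sets U ∈ τ with x ∈ U, then check whether U ∩ (A ∖ {x}) ≠ ∅ for every such U.
  x = 48: open {48} ∋ x has {48} ∩ (A ∖ {48}) = ∅, so x is NOT a limit point.
  x = 49: open {48, 49} ∋ x has {48, 49} ∩ (A ∖ {49}) = ∅, so x is NOT a limit point.
  x = 50: open {48, 50} ∋ x has {48, 50} ∩ (A ∖ {50}) = ∅, so x is NOT a limit point.
  x = 51: opens ∋ x are {48, 49, 50, 51}; each meets A ∖ {51}, so x IS a limit point.
Collecting: A' = {51}.


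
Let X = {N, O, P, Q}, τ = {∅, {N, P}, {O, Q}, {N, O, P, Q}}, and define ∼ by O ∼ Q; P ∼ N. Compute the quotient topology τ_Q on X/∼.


X/∼ = {[N=P], [O=Q]}; |τ_Q| = 4.

Equivalence classes: [N=P], [O=Q].
Quotient map π: X → X/∼ sends N ↦ [N=P], O ↦ [O=Q], P ↦ [N=P], Q ↦ [O=Q].
For each subset V ⊆ X/∼, compute π^{-1}(V) ⊆ X and check whether π^{-1}(V) ∈ τ. V is open in τ_Q iff π^{-1}(V) ∈ τ.
  V = {}: π^{-1}(V) = ∅ ∈ τ ✓.
  V = {[N=P]}: π^{-1}(V) = {N, P} ∈ τ ✓.
  V = {[O=Q]}: π^{-1}(V) = {O, Q} ∈ τ ✓.
  V = {[N=P], [O=Q]}: π^{-1}(V) = {N, O, P, Q} ∈ τ ✓.
Open sets in the quotient: τ_Q = {{}, {[N=P]}, {[O=Q]}, {[N=P], [O=Q]}} (4 elements).


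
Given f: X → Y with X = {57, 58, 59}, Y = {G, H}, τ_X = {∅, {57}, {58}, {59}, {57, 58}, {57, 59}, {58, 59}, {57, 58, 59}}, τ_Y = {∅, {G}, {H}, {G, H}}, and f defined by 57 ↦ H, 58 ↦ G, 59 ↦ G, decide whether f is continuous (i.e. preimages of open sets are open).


f IS continuous.

Compute f^{-1}(U) for each U ∈ τ_Y:
  U = ∅: f^{-1}(U) = ∅ ∈ τ_X ✓.
  U = {G}: f^{-1}(U) = {58, 59} ∈ τ_X ✓.
  U = {H}: f^{-1}(U) = {57} ∈ τ_X ✓.
  U = {G, H}: f^{-1}(U) = {57, 58, 59} ∈ τ_X ✓.
Every preimage lies in τ_X, so f IS continuous.


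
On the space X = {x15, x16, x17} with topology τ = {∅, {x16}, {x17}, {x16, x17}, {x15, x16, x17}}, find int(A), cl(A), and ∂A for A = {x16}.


int(A) = {x16}, cl(A) = {x15, x16}, ∂A = {x15}.

Closed sets in (X, τ) are complements of opens:
  closed(X, τ) = {∅, {x15}, {x15, x16}, {x15, x17}, {x15, x16, x17}}.
int(A) = ⋃ {U ∈ τ : U ⊆ A}. Opens contained in A: ∅, {x16}.
Taking the union of these: int(A) = {x16}.
cl(A) = ⋂ {C closed : A ⊆ C}. Closed sets containing A: {x15, x16}, {x15, x16, x17}.
Intersecting these: cl(A) = {x15, x16}.
∂A = cl(A) ∖ int(A) = {x15, x16} ∖ {x16} = {x15}.


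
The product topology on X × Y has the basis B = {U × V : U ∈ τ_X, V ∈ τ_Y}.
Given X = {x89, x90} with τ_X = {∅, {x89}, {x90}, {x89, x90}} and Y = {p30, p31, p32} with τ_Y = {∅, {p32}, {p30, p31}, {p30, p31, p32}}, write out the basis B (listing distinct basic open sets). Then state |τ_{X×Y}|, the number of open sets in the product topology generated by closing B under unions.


Basis B = {∅ × ∅, {x89} × {p32}, {x90} × {p32}, {x89} × {p30, p31}, {x89, x90} × {p32}, {x90} × {p30, p31}, {x89} × {p30, p31, p32}, {x90} × {p30, p31, p32}, {x89, x90} × {p30, p31}, {x89, x90} × {p30, p31, p32}}; |τ_{X×Y}| = 16.

Enumerate products U × V with U ∈ τ_X, V ∈ τ_Y (deduplicated):
  ∅ × ∅ = {} (∅)
  {x89} × {p32} = {(x89,p32)}
  {x90} × {p32} = {(x90,p32)}
  {x89} × {p30, p31} = {(x89,p30), (x89,p31)}
  {x89, x90} × {p32} = {(x89,p32), (x90,p32)}
  {x90} × {p30, p31} = {(x90,p30), (x90,p31)}
  {x89} × {p30, p31, p32} = {(x89,p30), (x89,p31), (x89,p32)}
  {x90} × {p30, p31, p32} = {(x90,p30), (x90,p31), (x90,p32)}
  {x89, x90} × {p30, p31} = {(x89,p30), (x89,p31), (x90,p30), (x90,p31)}
  {x89, x90} × {p30, p31, p32} = {(x89,p30), (x89,p31), (x89,p32), (x90,p30), (x90,p31), (x90,p32)}
These 10 distinct sets form the basis B.
Close under arbitrary unions to get τ_{X×Y}; counting gives |τ_{X×Y}| = 16.


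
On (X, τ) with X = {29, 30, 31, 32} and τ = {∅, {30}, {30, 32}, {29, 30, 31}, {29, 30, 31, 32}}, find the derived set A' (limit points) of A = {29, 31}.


A' = {29, 31}

For each x ∈ X, list the open sets U ∈ τ with x ∈ U, then check whether U ∩ (A ∖ {x}) ≠ ∅ for every such U.
  x = 29: opens ∋ x are {29, 30, 31}, {29, 30, 31, 32}; each meets A ∖ {29}, so x IS a limit point.
  x = 30: open {30} ∋ x has {30} ∩ (A ∖ {30}) = ∅, so x is NOT a limit point.
  x = 31: opens ∋ x are {29, 30, 31}, {29, 30, 31, 32}; each meets A ∖ {31}, so x IS a limit point.
  x = 32: open {30, 32} ∋ x has {30, 32} ∩ (A ∖ {32}) = ∅, so x is NOT a limit point.
Collecting: A' = {29, 31}.


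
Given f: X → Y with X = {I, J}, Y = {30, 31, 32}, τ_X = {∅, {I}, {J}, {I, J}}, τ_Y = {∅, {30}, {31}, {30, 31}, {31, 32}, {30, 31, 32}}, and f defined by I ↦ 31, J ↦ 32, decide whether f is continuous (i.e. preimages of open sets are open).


f IS continuous.

Compute f^{-1}(U) for each U ∈ τ_Y:
  U = ∅: f^{-1}(U) = ∅ ∈ τ_X ✓.
  U = {30}: f^{-1}(U) = ∅ ∈ τ_X ✓.
  U = {31}: f^{-1}(U) = {I} ∈ τ_X ✓.
  U = {30, 31}: f^{-1}(U) = {I} ∈ τ_X ✓.
  U = {31, 32}: f^{-1}(U) = {I, J} ∈ τ_X ✓.
  U = {30, 31, 32}: f^{-1}(U) = {I, J} ∈ τ_X ✓.
Every preimage lies in τ_X, so f IS continuous.


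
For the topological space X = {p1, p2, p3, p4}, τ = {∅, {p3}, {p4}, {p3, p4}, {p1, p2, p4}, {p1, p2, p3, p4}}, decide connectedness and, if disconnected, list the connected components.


(X, τ) is disconnected; components = [{p3}, {p1, p2, p4}].

Find clopen sets (U ∈ τ with X ∖ U ∈ τ):
  U = ∅, X ∖ U = {p1, p2, p3, p4} — both open, so U is clopen.
  U = {p3}, X ∖ U = {p1, p2, p4} — both open, so U is clopen.
  U = {p1, p2, p4}, X ∖ U = {p3} — both open, so U is clopen.
  U = {p1, p2, p3, p4}, X ∖ U = ∅ — both open, so U is clopen.
Nontrivial clopen(s) exist: e.g. {p1, p2, p4}. So (X, τ) is disconnected.
Compute connected components by grouping points that agree on all clopens:
  component: {p3}
  component: {p1, p2, p4}


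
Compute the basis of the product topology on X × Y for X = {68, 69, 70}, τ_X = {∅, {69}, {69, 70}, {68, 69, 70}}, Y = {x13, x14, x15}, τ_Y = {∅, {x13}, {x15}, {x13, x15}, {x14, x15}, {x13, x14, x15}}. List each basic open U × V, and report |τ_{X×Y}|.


Basis B = {∅ × ∅, {69} × {x13}, {69} × {x15}, {69} × {x13, x15}, {69, 70} × {x13}, {69} × {x14, x15}, {69, 70} × {x15}, {68, 69, 70} × {x13}, {68, 69, 70} × {x15}, {69} × {x13, x14, x15}, {69, 70} × {x13, x15}, {69, 70} × {x14, x15}, {68, 69, 70} × {x13, x15}, {68, 69, 70} × {x14, x15}, {69, 70} × {x13, x14, x15}, {68, 69, 70} × {x13, x14, x15}}; |τ_{X×Y}| = 40.

Enumerate products U × V with U ∈ τ_X, V ∈ τ_Y (deduplicated):
  ∅ × ∅ = {} (∅)
  {69} × {x13} = {(69,x13)}
  {69} × {x15} = {(69,x15)}
  {69} × {x13, x15} = {(69,x13), (69,x15)}
  {69, 70} × {x13} = {(69,x13), (70,x13)}
  {69} × {x14, x15} = {(69,x14), (69,x15)}
  {69, 70} × {x15} = {(69,x15), (70,x15)}
  {68, 69, 70} × {x13} = {(68,x13), (69,x13), (70,x13)}
  {68, 69, 70} × {x15} = {(68,x15), (69,x15), (70,x15)}
  {69} × {x13, x14, x15} = {(69,x13), (69,x14), (69,x15)}
  {69, 70} × {x13, x15} = {(69,x13), (69,x15), (70,x13), (70,x15)}
  {69, 70} × {x14, x15} = {(69,x14), (69,x15), (70,x14), (70,x15)}
  {68, 69, 70} × {x13, x15} = {(68,x13), (68,x15), (69,x13), (69,x15), (70,x13), (70,x15)}
  {68, 69, 70} × {x14, x15} = {(68,x14), (68,x15), (69,x14), (69,x15), (70,x14), (70,x15)}
  {69, 70} × {x13, x14, x15} = {(69,x13), (69,x14), (69,x15), (70,x13), (70,x14), (70,x15)}
  {68, 69, 70} × {x13, x14, x15} = {(68,x13), (68,x14), (68,x15), (69,x13), (69,x14), (69,x15), (70,x13), (70,x14), (70,x15)}
These 16 distinct sets form the basis B.
Close under arbitrary unions to get τ_{X×Y}; counting gives |τ_{X×Y}| = 40.
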